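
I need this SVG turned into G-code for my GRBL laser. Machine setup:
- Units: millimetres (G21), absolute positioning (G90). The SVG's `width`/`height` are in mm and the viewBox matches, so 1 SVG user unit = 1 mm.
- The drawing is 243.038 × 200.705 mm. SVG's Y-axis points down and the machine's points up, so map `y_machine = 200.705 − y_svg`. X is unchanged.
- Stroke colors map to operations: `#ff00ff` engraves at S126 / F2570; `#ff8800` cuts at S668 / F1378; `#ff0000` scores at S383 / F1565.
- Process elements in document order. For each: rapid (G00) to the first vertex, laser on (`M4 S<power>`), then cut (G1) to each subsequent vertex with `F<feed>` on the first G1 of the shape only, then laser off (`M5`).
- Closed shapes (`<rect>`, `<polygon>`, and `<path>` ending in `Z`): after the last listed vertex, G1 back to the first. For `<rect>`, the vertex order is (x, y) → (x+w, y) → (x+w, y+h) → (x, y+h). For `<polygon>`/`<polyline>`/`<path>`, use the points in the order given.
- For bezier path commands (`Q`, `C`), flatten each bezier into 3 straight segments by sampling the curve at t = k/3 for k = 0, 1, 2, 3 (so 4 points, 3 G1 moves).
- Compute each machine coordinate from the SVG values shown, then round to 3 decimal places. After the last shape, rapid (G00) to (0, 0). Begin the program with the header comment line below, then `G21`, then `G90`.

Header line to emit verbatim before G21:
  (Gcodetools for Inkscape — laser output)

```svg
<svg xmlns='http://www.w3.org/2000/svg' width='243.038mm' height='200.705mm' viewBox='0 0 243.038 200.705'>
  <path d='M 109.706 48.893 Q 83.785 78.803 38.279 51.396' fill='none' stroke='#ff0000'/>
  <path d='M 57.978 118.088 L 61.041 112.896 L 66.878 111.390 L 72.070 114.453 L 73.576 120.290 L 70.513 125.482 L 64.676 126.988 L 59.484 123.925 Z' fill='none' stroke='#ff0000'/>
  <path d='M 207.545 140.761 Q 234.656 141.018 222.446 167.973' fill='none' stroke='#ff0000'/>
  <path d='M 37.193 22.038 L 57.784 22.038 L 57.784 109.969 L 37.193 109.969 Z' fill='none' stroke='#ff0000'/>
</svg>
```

(Gcodetools for Inkscape — laser output)
G21
G90
G00 X109.706 Y151.812
M4 S383
G1 X90.249 Y138.241 F1565
G1 X66.440 Y137.406
G1 X38.279 Y149.309
M5
G00 X57.978 Y82.617
M4 S383
G1 X61.041 Y87.809 F1565
G1 X66.878 Y89.315
G1 X72.070 Y86.252
G1 X73.576 Y80.415
G1 X70.513 Y75.223
G1 X64.676 Y73.717
G1 X59.484 Y76.780
G1 X57.978 Y82.617
M5
G00 X207.545 Y59.944
M4 S383
G1 X221.250 Y56.806 F1565
G1 X226.217 Y47.736
G1 X222.446 Y32.732
M5
G00 X37.193 Y178.667
M4 S383
G1 X57.784 Y178.667 F1565
G1 X57.784 Y90.736
G1 X37.193 Y90.736
G1 X37.193 Y178.667
M5
G00 X0.000 Y0.000

1 u = 1 mm; y_m = 200.705 − y.

[1] `<path>` quadratic bezier, #ff0000→score S383 F1565: (109.706,151.812) → (90.249,138.241) → (66.440,137.406) → (38.279,149.309)

[2] `<path>` regular polygon, #ff0000→score S383 F1565: (57.978,82.617) → (61.041,87.809) → (66.878,89.315) → (72.070,86.252) → (73.576,80.415) → (70.513,75.223) → (64.676,73.717) → (59.484,76.780) → (57.978,82.617) (closed)

[3] `<path>` quadratic bezier, #ff0000→score S383 F1565: (207.545,59.944) → (221.250,56.806) → (226.217,47.736) → (222.446,32.732)

[4] `<path>` rectangle, #ff0000→score S383 F1565: (37.193,178.667) → (57.784,178.667) → (57.784,90.736) → (37.193,90.736) → (37.193,178.667) (closed)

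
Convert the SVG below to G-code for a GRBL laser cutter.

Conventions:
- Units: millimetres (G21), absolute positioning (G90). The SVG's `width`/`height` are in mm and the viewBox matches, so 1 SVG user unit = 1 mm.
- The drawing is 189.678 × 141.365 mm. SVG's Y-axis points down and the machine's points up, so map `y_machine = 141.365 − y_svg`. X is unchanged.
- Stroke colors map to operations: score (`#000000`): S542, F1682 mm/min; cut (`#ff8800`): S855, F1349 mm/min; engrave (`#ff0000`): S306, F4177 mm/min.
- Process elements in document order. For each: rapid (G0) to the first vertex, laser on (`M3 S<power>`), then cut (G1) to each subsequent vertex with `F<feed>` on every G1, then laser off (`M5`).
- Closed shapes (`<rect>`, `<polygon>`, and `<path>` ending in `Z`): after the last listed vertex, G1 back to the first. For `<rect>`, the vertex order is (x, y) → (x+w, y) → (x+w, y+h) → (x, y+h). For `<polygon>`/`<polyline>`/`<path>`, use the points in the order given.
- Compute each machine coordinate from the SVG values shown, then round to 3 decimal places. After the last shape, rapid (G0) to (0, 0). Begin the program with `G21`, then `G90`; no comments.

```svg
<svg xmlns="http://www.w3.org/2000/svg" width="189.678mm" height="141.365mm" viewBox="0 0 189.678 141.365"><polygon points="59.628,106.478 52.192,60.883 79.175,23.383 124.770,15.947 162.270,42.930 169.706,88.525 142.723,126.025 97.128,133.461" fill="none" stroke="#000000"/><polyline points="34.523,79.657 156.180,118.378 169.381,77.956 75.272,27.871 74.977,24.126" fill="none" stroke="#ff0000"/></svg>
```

viewBox `0 0 189.678 141.365` with mm width/height → 1 unit = 1 mm. Flip: y_m = 141.365 − y_svg.

**Shape 1** — `<polygon>` regular polygon, stroke `#000000` → score (S542, F1682). Machine vertices: (59.628,34.887) → (52.192,80.482) → (79.175,117.982) → (124.770,125.418) → (162.270,98.435) → (169.706,52.840) → (142.723,15.340) → (97.128,7.904) → (59.628,34.887). Closed: final G1 returns to the first vertex.

**Shape 2** — `<polyline>` open polyline, stroke `#ff0000` → engrave (S306, F4177). Machine vertices: (34.523,61.708) → (156.180,22.987) → (169.381,63.409) → (75.272,113.494) → (74.977,117.239). Open path.

G21
G90
G0 X59.628 Y34.887
M3 S542
G1 X52.192 Y80.482 F1682
G1 X79.175 Y117.982 F1682
G1 X124.770 Y125.418 F1682
G1 X162.270 Y98.435 F1682
G1 X169.706 Y52.840 F1682
G1 X142.723 Y15.340 F1682
G1 X97.128 Y7.904 F1682
G1 X59.628 Y34.887 F1682
M5
G0 X34.523 Y61.708
M3 S306
G1 X156.180 Y22.987 F4177
G1 X169.381 Y63.409 F4177
G1 X75.272 Y113.494 F4177
G1 X74.977 Y117.239 F4177
M5
G0 X0.000 Y0.000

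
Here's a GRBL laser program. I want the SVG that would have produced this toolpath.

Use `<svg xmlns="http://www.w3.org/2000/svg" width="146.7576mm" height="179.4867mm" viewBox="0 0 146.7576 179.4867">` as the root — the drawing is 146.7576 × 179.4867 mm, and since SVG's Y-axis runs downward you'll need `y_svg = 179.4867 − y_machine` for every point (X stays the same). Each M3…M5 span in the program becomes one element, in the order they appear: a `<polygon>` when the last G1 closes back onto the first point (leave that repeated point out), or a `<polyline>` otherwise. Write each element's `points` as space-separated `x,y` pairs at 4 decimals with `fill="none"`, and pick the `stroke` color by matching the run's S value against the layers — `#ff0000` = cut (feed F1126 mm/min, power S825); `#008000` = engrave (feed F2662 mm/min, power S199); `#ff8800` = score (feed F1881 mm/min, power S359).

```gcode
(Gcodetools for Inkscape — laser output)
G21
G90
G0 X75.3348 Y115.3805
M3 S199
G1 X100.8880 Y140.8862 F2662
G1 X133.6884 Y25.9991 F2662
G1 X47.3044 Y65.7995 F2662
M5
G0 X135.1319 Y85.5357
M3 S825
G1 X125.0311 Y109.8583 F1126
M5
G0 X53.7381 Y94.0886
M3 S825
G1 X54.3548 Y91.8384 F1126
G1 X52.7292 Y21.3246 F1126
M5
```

<svg xmlns="http://www.w3.org/2000/svg" width="146.7576mm" height="179.4867mm" viewBox="0 0 146.7576 179.4867">
  <polyline points="75.3348,64.1062 100.8880,38.6005 133.6884,153.4876 47.3044,113.6872" fill="none" stroke="#008000"/>
  <polyline points="135.1319,93.9510 125.0311,69.6284" fill="none" stroke="#ff0000"/>
  <polyline points="53.7381,85.3981 54.3548,87.6483 52.7292,158.1621" fill="none" stroke="#ff0000"/>
</svg>

Machine Y-up, SVG Y-down with viewBox height 179.4867, so y_svg = 179.4867 − y_machine; X carries over.

Run 1: the run's S199 means `#008000` (engrave). The run is open, so emit a `<polyline>` with points (Y-flipped): 75.3348,64.1062 100.8880,38.6005 133.6884,153.4876 47.3044,113.6872.

Run 2: S825 ⇒ cut layer `#ff0000`. The run is open, so emit a `<polyline>` with points (Y-flipped): 135.1319,93.9510 125.0311,69.6284.

Run 3: power S825 maps to stroke `#ff0000` (cut). The run is open, so emit a `<polyline>` with points (Y-flipped): 53.7381,85.3981 54.3548,87.6483 52.7292,158.1621.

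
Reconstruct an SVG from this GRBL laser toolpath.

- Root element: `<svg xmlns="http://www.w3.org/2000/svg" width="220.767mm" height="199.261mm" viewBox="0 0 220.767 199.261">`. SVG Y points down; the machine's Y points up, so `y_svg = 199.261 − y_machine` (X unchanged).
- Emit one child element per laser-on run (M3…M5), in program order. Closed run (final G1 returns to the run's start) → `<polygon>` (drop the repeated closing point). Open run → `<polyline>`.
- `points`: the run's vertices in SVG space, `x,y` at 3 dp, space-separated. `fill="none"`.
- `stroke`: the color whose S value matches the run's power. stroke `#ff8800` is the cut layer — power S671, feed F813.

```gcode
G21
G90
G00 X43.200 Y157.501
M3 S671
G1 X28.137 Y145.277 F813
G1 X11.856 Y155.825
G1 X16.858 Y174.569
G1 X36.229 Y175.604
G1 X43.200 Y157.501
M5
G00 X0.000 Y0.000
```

<svg xmlns="http://www.w3.org/2000/svg" width="220.767mm" height="199.261mm" viewBox="0 0 220.767 199.261">
  <polygon points="43.200,41.760 28.137,53.984 11.856,43.436 16.858,24.692 36.229,23.657" fill="none" stroke="#ff8800"/>
</svg>

Each laser-on run becomes one SVG element. Flip Y back into SVG space with y_svg = 199.261 − y_machine. Every run uses S671, so all elements get stroke `#ff8800` (cut).

Run 1: The run returns to its start, so emit a `<polygon>` with points (Y-flipped): 43.200,41.760 28.137,53.984 11.856,43.436 16.858,24.692 36.229,23.657.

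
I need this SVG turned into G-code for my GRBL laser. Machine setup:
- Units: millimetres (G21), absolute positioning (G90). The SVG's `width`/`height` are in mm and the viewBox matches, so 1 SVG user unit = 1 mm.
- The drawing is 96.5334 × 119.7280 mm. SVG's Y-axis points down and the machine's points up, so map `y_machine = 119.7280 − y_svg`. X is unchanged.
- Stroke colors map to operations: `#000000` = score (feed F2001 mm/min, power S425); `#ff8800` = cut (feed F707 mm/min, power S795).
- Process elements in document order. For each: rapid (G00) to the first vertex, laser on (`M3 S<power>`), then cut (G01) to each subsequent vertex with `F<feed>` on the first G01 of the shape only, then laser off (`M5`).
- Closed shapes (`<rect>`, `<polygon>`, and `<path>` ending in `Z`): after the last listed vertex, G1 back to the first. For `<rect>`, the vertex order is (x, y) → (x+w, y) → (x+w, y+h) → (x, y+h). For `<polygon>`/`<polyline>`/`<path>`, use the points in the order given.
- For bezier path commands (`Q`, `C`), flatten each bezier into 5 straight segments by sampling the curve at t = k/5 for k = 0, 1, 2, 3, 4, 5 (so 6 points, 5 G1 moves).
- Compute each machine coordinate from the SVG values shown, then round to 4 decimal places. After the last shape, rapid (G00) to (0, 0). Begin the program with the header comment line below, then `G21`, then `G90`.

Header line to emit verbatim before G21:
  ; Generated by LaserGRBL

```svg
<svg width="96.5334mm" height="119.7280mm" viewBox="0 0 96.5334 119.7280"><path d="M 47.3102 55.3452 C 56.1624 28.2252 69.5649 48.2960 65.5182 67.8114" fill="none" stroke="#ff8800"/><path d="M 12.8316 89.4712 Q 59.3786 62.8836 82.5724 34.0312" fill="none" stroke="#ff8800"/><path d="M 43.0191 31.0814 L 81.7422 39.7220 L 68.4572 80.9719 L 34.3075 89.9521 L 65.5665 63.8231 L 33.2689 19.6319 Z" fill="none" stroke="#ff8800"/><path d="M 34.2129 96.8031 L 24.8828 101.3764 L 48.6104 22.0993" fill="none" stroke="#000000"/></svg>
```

; Generated by LaserGRBL
G21
G90
G00 X47.3102 Y64.3828
M3 S795
G01 X52.9916 Y75.3739 F707
G01 X58.7090 Y77.3310
G01 X63.4066 Y72.5459
G01 X66.0283 Y63.3105
G01 X65.5182 Y51.9166
M5
G00 X12.8316 Y30.2568
M3 S795
G01 X30.5163 Y40.9824 F707
G01 X46.3327 Y51.8892
G01 X60.2808 Y62.9772
G01 X72.3608 Y74.2464
G01 X82.5724 Y85.6968
M5
G00 X43.0191 Y88.6466
M3 S795
G01 X81.7422 Y80.0060 F707
G01 X68.4572 Y38.7561
G01 X34.3075 Y29.7759
G01 X65.5665 Y55.9049
G01 X33.2689 Y100.0961
G01 X43.0191 Y88.6466
M5
G00 X34.2129 Y22.9249
M3 S425
G01 X24.8828 Y18.3516 F2001
G01 X48.6104 Y97.6287
M5
G00 X0.0000 Y0.0000

viewBox `0 0 96.5334 119.7280` with mm width/height → 1 unit = 1 mm. Flip: y_m = 119.7280 − y_svg.

**Shape 1** — `<path>` cubic bezier, stroke `#ff8800` → cut (S795, F707). Control points (SVG): P0=(47.3102,55.3452), P1=(56.1624,28.2252), P2=(69.5649,48.2960), P3=(65.5182,67.8114); sampled at t=k/5. Machine vertices: (47.3102,64.3828) → (52.9916,75.3739) → (58.7090,77.3310) → (63.4066,72.5459) → (66.0283,63.3105) → (65.5182,51.9166). Open path.

**Shape 2** — `<path>` quadratic bezier, stroke `#ff8800` → cut (S795, F707). Control points (SVG): P0=(12.8316,89.4712), P1=(59.3786,62.8836), P2=(82.5724,34.0312); sampled at t=k/5. Machine vertices: (12.8316,30.2568) → (30.5163,40.9824) → (46.3327,51.8892) → (60.2808,62.9772) → (72.3608,74.2464) → (82.5724,85.6968). Open path.

**Shape 3** — `<path>` closed polygon, stroke `#ff8800` → cut (S795, F707). Machine vertices: (43.0191,88.6466) → (81.7422,80.0060) → (68.4572,38.7561) → (34.3075,29.7759) → (65.5665,55.9049) → (33.2689,100.0961) → (43.0191,88.6466). Closed: final G1 returns to the first vertex.

**Shape 4** — `<path>` open polyline, stroke `#000000` → score (S425, F2001). Machine vertices: (34.2129,22.9249) → (24.8828,18.3516) → (48.6104,97.6287). Open path.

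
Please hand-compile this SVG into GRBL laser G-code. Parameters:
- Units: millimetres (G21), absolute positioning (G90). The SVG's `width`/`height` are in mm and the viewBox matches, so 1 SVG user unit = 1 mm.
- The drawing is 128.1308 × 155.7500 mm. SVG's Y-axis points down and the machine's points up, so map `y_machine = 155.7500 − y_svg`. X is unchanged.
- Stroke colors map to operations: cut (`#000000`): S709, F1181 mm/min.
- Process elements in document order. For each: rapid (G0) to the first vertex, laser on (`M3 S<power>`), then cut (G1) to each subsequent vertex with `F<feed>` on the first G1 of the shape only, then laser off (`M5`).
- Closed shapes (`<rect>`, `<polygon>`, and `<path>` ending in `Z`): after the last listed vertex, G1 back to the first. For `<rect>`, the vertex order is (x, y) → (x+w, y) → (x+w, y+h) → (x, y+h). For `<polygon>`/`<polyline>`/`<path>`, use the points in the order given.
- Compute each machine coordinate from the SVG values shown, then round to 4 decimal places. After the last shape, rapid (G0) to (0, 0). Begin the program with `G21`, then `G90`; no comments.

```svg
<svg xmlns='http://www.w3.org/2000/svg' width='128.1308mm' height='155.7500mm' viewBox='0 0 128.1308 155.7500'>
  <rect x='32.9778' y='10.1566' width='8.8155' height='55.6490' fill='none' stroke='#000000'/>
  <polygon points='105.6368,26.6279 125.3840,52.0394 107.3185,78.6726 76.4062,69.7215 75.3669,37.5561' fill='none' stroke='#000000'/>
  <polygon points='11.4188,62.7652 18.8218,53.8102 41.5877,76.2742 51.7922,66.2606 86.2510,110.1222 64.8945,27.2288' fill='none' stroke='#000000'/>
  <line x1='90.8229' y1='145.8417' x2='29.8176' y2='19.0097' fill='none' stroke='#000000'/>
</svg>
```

G21
G90
G0 X32.9778 Y145.5934
M3 S709
G1 X41.7933 Y145.5934 F1181
G1 X41.7933 Y89.9444
G1 X32.9778 Y89.9444
G1 X32.9778 Y145.5934
M5
G0 X105.6368 Y129.1221
M3 S709
G1 X125.3840 Y103.7106 F1181
G1 X107.3185 Y77.0774
G1 X76.4062 Y86.0285
G1 X75.3669 Y118.1939
G1 X105.6368 Y129.1221
M5
G0 X11.4188 Y92.9848
M3 S709
G1 X18.8218 Y101.9398 F1181
G1 X41.5877 Y79.4758
G1 X51.7922 Y89.4894
G1 X86.2510 Y45.6278
G1 X64.8945 Y128.5212
G1 X11.4188 Y92.9848
M5
G0 X90.8229 Y9.9083
M3 S709
G1 X29.8176 Y136.7403 F1181
M5
G0 X0.0000 Y0.0000

Since the viewBox matches the mm dimensions, user units are millimetres directly. The only transform is the Y-flip y_m = 155.7500 − y_svg.

Shape 1 is a rectangle drawn with `<rect>`. Its stroke #000000 means cut at S709, F1181. After flipping Y the toolpath is (32.9778,145.5934) → (41.7933,145.5934) → (41.7933,89.9444) → (32.9778,89.9444) → (32.9778,145.5934), returning to the start.

Shape 2 is a regular polygon drawn with `<polygon>`. Its stroke #000000 means cut at S709, F1181. After flipping Y the toolpath is (105.6368,129.1221) → (125.3840,103.7106) → (107.3185,77.0774) → (76.4062,86.0285) → (75.3669,118.1939) → (105.6368,129.1221), returning to the start.

Shape 3 is a closed polygon drawn with `<polygon>`. Its stroke #000000 means cut at S709, F1181. After flipping Y the toolpath is (11.4188,92.9848) → (18.8218,101.9398) → (41.5877,79.4758) → (51.7922,89.4894) → (86.2510,45.6278) → (64.8945,128.5212) → (11.4188,92.9848), returning to the start.

Shape 4 is a line segment drawn with `<line>`. Its stroke #000000 means cut at S709, F1181. After flipping Y the toolpath is (90.8229,9.9083) → (29.8176,136.7403).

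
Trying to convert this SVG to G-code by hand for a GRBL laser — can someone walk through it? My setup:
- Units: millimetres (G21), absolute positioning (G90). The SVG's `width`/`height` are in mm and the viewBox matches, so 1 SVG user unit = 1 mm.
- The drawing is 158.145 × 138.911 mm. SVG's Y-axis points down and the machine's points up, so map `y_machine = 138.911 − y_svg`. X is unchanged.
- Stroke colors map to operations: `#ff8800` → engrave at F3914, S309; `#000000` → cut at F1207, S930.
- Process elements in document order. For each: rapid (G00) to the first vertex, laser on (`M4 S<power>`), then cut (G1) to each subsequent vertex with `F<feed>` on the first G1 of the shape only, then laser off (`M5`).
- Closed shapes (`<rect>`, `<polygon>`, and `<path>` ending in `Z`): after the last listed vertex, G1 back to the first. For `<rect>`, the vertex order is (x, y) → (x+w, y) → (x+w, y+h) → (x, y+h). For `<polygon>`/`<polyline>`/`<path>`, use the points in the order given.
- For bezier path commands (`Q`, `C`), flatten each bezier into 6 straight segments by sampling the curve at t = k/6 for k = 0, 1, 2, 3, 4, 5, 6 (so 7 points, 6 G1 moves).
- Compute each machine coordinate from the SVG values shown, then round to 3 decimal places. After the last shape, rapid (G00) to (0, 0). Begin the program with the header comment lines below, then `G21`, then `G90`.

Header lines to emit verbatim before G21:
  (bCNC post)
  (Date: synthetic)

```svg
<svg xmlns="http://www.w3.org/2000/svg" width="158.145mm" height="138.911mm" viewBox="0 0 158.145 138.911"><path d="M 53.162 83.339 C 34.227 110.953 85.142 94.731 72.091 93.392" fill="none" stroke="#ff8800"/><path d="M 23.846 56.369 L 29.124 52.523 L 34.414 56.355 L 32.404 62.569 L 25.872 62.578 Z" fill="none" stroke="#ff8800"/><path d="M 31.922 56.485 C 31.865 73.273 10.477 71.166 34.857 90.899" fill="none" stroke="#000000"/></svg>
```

(bCNC post)
(Date: synthetic)
G21
G90
G00 X53.162 Y55.572
M4 S309
G1 X48.896 Y45.146 F3914
G1 X52.554 Y40.395
G1 X60.420 Y39.688
G1 X68.776 Y41.394
G1 X73.906 Y43.881
G1 X72.091 Y45.519
M5
G00 X23.846 Y82.542
M4 S309
G1 X29.124 Y86.388 F3914
G1 X34.414 Y82.556
G1 X32.404 Y76.342
G1 X25.872 Y76.333
G1 X23.846 Y82.542
M5
G00 X31.922 Y82.426
M4 S930
G1 X30.427 Y75.418 F1207
G1 X27.240 Y70.428
G1 X24.226 Y66.323
G1 X23.248 Y61.974
G1 X26.170 Y56.247
G1 X34.857 Y48.012
M5
G00 X0.000 Y0.000

1 u = 1 mm; y_m = 138.911 − y.

[1] `<path>` cubic bezier, #ff8800→engrave S309 F3914: (53.162,55.572) → (48.896,45.146) → (52.554,40.395) → (60.420,39.688) → (68.776,41.394) → (73.906,43.881) → (72.091,45.519)

[2] `<path>` regular polygon, #ff8800→engrave S309 F3914: (23.846,82.542) → (29.124,86.388) → (34.414,82.556) → (32.404,76.342) → (25.872,76.333) → (23.846,82.542) (closed)

[3] `<path>` cubic bezier, #000000→cut S930 F1207: (31.922,82.426) → (30.427,75.418) → (27.240,70.428) → (24.226,66.323) → (23.248,61.974) → (26.170,56.247) → (34.857,48.012)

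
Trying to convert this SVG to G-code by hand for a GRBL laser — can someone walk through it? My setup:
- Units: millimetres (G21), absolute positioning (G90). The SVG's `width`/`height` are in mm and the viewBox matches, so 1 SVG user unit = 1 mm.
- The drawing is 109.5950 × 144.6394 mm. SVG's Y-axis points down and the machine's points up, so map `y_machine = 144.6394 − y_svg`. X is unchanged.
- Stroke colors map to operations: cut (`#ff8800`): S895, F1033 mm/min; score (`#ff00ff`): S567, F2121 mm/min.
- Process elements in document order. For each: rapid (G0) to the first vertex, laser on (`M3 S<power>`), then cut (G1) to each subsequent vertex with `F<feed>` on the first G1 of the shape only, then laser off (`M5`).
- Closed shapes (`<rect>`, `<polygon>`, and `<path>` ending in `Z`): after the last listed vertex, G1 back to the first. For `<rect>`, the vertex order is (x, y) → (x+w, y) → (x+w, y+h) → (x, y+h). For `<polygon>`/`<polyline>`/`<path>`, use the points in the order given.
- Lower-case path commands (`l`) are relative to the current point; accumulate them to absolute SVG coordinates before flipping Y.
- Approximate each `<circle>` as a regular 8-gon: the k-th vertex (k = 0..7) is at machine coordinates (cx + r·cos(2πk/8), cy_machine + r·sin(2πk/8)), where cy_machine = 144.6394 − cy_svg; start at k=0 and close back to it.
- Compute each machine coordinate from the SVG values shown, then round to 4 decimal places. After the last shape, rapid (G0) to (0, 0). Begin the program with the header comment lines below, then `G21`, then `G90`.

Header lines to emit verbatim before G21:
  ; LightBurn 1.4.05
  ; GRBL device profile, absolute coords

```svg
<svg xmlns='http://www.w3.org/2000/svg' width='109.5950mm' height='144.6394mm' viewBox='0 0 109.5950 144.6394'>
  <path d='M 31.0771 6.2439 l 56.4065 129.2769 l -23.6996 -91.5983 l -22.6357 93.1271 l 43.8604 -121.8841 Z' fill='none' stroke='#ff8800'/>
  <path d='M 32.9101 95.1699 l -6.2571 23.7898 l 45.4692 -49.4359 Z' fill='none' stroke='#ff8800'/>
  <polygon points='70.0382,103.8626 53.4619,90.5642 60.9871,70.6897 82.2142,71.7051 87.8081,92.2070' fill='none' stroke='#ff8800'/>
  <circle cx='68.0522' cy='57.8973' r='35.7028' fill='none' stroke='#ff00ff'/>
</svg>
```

; LightBurn 1.4.05
; GRBL device profile, absolute coords
G21
G90
G0 X31.0771 Y138.3955
M3 S895
G1 X87.4836 Y9.1186 F1033
G1 X63.7840 Y100.7169
G1 X41.1483 Y7.5898
G1 X85.0087 Y129.4739
G1 X31.0771 Y138.3955
M5
G0 X32.9101 Y49.4695
M3 S895
G1 X26.6530 Y25.6797 F1033
G1 X72.1222 Y75.1156
G1 X32.9101 Y49.4695
M5
G0 X70.0382 Y40.7768
M3 S895
G1 X53.4619 Y54.0752 F1033
G1 X60.9871 Y73.9497
G1 X82.2142 Y72.9343
G1 X87.8081 Y52.4324
G1 X70.0382 Y40.7768
M5
G0 X103.7550 Y86.7421
M3 S567
G1 X93.2979 Y111.9878 F2121
G1 X68.0522 Y122.4449
G1 X42.8065 Y111.9878
G1 X32.3494 Y86.7421
G1 X42.8065 Y61.4964
G1 X68.0522 Y51.0393
G1 X93.2979 Y61.4964
G1 X103.7550 Y86.7421
M5
G0 X0.0000 Y0.0000

viewBox `0 0 109.5950 144.6394` with mm width/height → 1 unit = 1 mm. Flip: y_m = 144.6394 − y_svg.

**Shape 1** — `<path>` closed polygon, stroke `#ff8800` → cut (S895, F1033). Machine vertices: (31.0771,138.3955) → (87.4836,9.1186) → (63.7840,100.7169) → (41.1483,7.5898) → (85.0087,129.4739) → (31.0771,138.3955). Closed: final G1 returns to the first vertex.

**Shape 2** — `<path>` closed polygon, stroke `#ff8800` → cut (S895, F1033). Machine vertices: (32.9101,49.4695) → (26.6530,25.6797) → (72.1222,75.1156) → (32.9101,49.4695). Closed: final G1 returns to the first vertex.

**Shape 3** — `<polygon>` regular polygon, stroke `#ff8800` → cut (S895, F1033). Machine vertices: (70.0382,40.7768) → (53.4619,54.0752) → (60.9871,73.9497) → (82.2142,72.9343) → (87.8081,52.4324) → (70.0382,40.7768). Closed: final G1 returns to the first vertex.

**Shape 4** — `<circle>` circle, stroke `#ff00ff` → score (S567, F2121). Machine vertices: (103.7550,86.7421) → (93.2979,111.9878) → (68.0522,122.4449) → (42.8065,111.9878) → (32.3494,86.7421) → (42.8065,61.4964) → (68.0522,51.0393) → (93.2979,61.4964) → (103.7550,86.7421). Closed: final G1 returns to the first vertex.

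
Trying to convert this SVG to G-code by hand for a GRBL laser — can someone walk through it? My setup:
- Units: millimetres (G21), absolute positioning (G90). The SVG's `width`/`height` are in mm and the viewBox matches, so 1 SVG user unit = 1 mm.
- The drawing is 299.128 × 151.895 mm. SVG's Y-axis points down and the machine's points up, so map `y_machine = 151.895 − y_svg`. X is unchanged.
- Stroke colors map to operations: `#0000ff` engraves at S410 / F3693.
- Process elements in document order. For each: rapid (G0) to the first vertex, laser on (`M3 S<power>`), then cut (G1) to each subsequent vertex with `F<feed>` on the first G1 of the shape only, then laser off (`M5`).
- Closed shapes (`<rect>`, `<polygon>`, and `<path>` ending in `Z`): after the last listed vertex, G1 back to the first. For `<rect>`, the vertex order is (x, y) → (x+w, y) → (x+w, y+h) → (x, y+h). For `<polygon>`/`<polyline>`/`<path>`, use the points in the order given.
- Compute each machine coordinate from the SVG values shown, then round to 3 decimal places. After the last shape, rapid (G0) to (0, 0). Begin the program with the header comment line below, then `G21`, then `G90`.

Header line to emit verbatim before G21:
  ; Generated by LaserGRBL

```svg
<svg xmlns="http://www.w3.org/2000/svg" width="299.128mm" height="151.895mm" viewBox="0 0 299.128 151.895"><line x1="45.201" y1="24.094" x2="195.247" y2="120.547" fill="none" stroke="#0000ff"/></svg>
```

; Generated by LaserGRBL
G21
G90
G0 X45.201 Y127.801
M3 S410
G1 X195.247 Y31.348 F3693
M5
G0 X0.000 Y0.000

viewBox `0 0 299.128 151.895` with mm width/height → 1 unit = 1 mm. Flip: y_m = 151.895 − y_svg.

**Shape 1** — `<line>` line segment, stroke `#0000ff` → engrave (S410, F3693). Machine vertices: (45.201,127.801) → (195.247,31.348). Open path.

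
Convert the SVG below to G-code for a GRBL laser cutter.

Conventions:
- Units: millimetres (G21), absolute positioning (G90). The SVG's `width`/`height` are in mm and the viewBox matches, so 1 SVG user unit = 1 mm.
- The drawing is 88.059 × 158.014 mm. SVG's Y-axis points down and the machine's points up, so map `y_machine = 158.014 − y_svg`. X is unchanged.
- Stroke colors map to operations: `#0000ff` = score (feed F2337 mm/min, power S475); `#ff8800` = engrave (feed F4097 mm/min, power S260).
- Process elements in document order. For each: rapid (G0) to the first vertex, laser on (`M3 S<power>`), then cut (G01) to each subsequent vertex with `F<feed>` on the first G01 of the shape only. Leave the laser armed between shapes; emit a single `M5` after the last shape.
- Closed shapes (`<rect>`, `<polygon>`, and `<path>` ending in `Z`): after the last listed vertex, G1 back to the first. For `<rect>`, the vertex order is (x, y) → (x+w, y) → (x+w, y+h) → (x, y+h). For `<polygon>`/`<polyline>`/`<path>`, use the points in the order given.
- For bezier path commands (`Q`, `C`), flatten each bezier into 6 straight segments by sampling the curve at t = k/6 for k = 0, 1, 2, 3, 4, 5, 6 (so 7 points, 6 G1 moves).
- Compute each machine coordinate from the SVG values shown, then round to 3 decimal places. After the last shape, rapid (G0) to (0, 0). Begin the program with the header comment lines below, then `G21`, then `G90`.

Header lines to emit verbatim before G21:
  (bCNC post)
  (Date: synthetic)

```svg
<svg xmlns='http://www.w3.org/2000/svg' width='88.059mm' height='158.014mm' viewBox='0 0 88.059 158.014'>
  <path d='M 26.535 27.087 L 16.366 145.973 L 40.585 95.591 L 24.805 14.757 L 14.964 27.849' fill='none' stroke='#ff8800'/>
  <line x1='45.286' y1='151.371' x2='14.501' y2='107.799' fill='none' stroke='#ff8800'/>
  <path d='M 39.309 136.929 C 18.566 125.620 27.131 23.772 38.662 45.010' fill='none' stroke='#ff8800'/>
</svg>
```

(bCNC post)
(Date: synthetic)
G21
G90
G0 X26.535 Y130.927
M3 S260
G01 X16.366 Y12.041 F4097
G01 X40.585 Y62.423
G01 X24.805 Y143.257
G01 X14.964 Y130.165
G0 X45.286 Y6.643
M3 S260
G01 X14.501 Y50.215 F4097
G0 X39.309 Y21.085
M3 S260
G01 X31.258 Y33.295 F4097
G01 X27.360 Y54.662
G01 X26.883 Y79.250
G01 X29.095 Y101.125
G01 X33.266 Y114.355
G01 X38.662 Y113.004
M5
G0 X0.000 Y0.000

Since the viewBox matches the mm dimensions, user units are millimetres directly. The only transform is the Y-flip y_m = 158.014 − y_svg.

Shape 1 is a open polyline drawn with `<path>`. Its stroke #ff8800 means engrave at S260, F4097. After flipping Y the toolpath is (26.535,130.927) → (16.366,12.041) → (40.585,62.423) → (24.805,143.257) → (14.964,130.165).

Shape 2 is a line segment drawn with `<line>`. Its stroke #ff8800 means engrave at S260, F4097. After flipping Y the toolpath is (45.286,6.643) → (14.501,50.215).

Shape 3 is a cubic bezier drawn with `<path>`. Its stroke #ff8800 means engrave at S260, F4097. After flipping Y the toolpath is (39.309,21.085) → (31.258,33.295) → (27.360,54.662) → (26.883,79.250) → (29.095,101.125) → (33.266,114.355) → (38.662,113.004).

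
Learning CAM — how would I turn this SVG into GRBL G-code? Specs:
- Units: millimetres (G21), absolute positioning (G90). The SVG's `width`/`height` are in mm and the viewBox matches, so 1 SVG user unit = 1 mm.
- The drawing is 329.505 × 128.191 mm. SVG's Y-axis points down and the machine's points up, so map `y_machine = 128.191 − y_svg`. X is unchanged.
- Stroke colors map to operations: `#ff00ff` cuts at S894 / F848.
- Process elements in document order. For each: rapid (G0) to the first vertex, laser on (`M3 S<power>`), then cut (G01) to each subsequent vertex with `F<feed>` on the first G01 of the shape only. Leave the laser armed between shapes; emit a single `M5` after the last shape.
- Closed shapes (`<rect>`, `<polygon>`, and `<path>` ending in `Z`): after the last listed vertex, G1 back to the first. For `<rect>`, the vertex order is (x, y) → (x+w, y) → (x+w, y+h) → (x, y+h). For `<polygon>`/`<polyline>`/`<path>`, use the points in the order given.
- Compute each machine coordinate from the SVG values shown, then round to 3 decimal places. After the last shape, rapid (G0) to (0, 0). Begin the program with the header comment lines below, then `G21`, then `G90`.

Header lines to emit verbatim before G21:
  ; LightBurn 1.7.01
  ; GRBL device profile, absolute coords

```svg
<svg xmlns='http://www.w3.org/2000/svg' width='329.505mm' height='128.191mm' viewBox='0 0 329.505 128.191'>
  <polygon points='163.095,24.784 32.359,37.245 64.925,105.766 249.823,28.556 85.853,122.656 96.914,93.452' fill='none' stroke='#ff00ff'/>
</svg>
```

; LightBurn 1.7.01
; GRBL device profile, absolute coords
G21
G90
G0 X163.095 Y103.407
M3 S894
G01 X32.359 Y90.946 F848
G01 X64.925 Y22.425
G01 X249.823 Y99.635
G01 X85.853 Y5.535
G01 X96.914 Y34.739
G01 X163.095 Y103.407
M5
G0 X0.000 Y0.000

Since the viewBox matches the mm dimensions, user units are millimetres directly. The only transform is the Y-flip y_m = 128.191 − y_svg.

Shape 1 is a closed polygon drawn with `<polygon>`. Its stroke #ff00ff means cut at S894, F848. After flipping Y the toolpath is (163.095,103.407) → (32.359,90.946) → (64.925,22.425) → (249.823,99.635) → (85.853,5.535) → (96.914,34.739) → (163.095,103.407), returning to the start.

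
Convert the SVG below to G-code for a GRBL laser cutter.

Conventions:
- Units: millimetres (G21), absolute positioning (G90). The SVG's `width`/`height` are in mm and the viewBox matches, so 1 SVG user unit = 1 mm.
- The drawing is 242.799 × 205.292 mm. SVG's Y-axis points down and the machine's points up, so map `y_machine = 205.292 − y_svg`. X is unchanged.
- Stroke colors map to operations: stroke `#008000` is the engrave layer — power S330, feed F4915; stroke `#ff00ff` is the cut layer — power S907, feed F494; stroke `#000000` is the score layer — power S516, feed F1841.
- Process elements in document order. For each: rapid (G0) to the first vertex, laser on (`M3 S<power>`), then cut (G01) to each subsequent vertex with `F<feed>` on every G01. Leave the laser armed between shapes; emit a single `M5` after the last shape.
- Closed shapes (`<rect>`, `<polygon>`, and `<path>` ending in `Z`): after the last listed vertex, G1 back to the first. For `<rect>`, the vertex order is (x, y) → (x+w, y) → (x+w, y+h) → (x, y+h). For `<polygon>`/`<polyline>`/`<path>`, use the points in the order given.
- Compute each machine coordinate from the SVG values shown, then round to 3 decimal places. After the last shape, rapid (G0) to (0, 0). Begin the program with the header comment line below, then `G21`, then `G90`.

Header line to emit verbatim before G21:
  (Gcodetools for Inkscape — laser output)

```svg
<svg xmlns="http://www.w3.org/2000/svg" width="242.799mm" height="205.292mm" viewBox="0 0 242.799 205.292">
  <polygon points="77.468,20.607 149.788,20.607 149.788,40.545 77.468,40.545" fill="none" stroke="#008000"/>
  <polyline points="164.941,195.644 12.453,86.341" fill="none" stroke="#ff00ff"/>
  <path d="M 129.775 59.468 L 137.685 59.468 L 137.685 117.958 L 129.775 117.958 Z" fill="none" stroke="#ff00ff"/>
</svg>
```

(Gcodetools for Inkscape — laser output)
G21
G90
G0 X77.468 Y184.685
M3 S330
G01 X149.788 Y184.685 F4915
G01 X149.788 Y164.747 F4915
G01 X77.468 Y164.747 F4915
G01 X77.468 Y184.685 F4915
G0 X164.941 Y9.648
M3 S907
G01 X12.453 Y118.951 F494
G0 X129.775 Y145.824
M3 S907
G01 X137.685 Y145.824 F494
G01 X137.685 Y87.334 F494
G01 X129.775 Y87.334 F494
G01 X129.775 Y145.824 F494
M5
G0 X0.000 Y0.000

viewBox `0 0 242.799 205.292` with mm width/height → 1 unit = 1 mm. Flip: y_m = 205.292 − y_svg.

**Shape 1** — `<polygon>` rectangle, stroke `#008000` → engrave (S330, F4915). Machine vertices: (77.468,184.685) → (149.788,184.685) → (149.788,164.747) → (77.468,164.747) → (77.468,184.685). Closed: final G1 returns to the first vertex.

**Shape 2** — `<polyline>` line segment, stroke `#ff00ff` → cut (S907, F494). Machine vertices: (164.941,9.648) → (12.453,118.951). Open path.

**Shape 3** — `<path>` rectangle, stroke `#ff00ff` → cut (S907, F494). Machine vertices: (129.775,145.824) → (137.685,145.824) → (137.685,87.334) → (129.775,87.334) → (129.775,145.824). Closed: final G1 returns to the first vertex.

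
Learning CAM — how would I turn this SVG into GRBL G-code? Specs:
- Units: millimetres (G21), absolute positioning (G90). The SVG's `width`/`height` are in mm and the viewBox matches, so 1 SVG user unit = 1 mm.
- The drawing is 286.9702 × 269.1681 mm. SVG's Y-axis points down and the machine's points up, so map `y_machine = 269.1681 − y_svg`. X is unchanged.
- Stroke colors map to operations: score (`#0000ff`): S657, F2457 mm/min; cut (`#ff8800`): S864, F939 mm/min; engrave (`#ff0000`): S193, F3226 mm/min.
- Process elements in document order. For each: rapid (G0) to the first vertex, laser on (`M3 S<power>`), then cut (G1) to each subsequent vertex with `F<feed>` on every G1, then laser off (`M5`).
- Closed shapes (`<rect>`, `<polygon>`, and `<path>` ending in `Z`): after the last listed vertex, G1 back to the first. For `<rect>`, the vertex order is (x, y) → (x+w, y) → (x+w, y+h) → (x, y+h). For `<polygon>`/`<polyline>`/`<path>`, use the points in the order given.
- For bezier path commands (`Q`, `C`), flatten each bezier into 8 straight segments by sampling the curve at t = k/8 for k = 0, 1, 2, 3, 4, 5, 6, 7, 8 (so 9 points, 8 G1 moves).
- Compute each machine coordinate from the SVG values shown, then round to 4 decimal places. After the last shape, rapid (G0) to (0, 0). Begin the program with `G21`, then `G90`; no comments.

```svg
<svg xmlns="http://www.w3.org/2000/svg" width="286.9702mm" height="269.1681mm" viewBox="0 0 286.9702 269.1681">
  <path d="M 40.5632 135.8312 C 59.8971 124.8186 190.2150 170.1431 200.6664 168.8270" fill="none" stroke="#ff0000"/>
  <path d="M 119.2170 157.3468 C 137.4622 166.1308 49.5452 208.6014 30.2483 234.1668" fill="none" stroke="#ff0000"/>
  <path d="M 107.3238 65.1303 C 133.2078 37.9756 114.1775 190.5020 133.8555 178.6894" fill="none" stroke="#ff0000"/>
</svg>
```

Since the viewBox matches the mm dimensions, user units are millimetres directly. The only transform is the Y-flip y_m = 269.1681 − y_svg.

Shape 1 is a cubic bezier drawn with `<path>`. Its stroke #ff0000 means engrave at S193, F3226. After flipping Y the toolpath is (40.5632,133.3369) → (52.5649,135.0270) → (72.2661,132.6422) → (96.9615,127.3893) → (123.9457,120.4752) → (150.5137,113.1065) → (173.9599,106.4901) → (191.5793,101.8327) → (200.6664,100.3411).

Shape 2 is a cubic bezier drawn with `<path>`. Its stroke #ff0000 means engrave at S193, F3226. After flipping Y the toolpath is (119.2170,111.8213) → (121.4240,107.0471) → (115.7265,99.7076) → (104.1727,90.3957) → (88.8109,79.7043) → (71.6894,68.2263) → (54.8563,56.5546) → (40.3598,45.2819) → (30.2483,35.0013).

Shape 3 is a cubic bezier drawn with `<path>`. Its stroke #ff0000 means engrave at S193, F3226. After flipping Y the toolpath is (107.3238,204.0378) → (115.0883,206.4702) → (119.6220,196.0889) → (121.9049,176.9256) → (122.9169,153.0115) → (123.6380,128.3784) → (125.0482,107.0575) → (128.1274,93.0805) → (133.8555,90.4787).

G21
G90
G0 X40.5632 Y133.3369
M3 S193
G1 X52.5649 Y135.0270 F3226
G1 X72.2661 Y132.6422 F3226
G1 X96.9615 Y127.3893 F3226
G1 X123.9457 Y120.4752 F3226
G1 X150.5137 Y113.1065 F3226
G1 X173.9599 Y106.4901 F3226
G1 X191.5793 Y101.8327 F3226
G1 X200.6664 Y100.3411 F3226
M5
G0 X119.2170 Y111.8213
M3 S193
G1 X121.4240 Y107.0471 F3226
G1 X115.7265 Y99.7076 F3226
G1 X104.1727 Y90.3957 F3226
G1 X88.8109 Y79.7043 F3226
G1 X71.6894 Y68.2263 F3226
G1 X54.8563 Y56.5546 F3226
G1 X40.3598 Y45.2819 F3226
G1 X30.2483 Y35.0013 F3226
M5
G0 X107.3238 Y204.0378
M3 S193
G1 X115.0883 Y206.4702 F3226
G1 X119.6220 Y196.0889 F3226
G1 X121.9049 Y176.9256 F3226
G1 X122.9169 Y153.0115 F3226
G1 X123.6380 Y128.3784 F3226
G1 X125.0482 Y107.0575 F3226
G1 X128.1274 Y93.0805 F3226
G1 X133.8555 Y90.4787 F3226
M5
G0 X0.0000 Y0.0000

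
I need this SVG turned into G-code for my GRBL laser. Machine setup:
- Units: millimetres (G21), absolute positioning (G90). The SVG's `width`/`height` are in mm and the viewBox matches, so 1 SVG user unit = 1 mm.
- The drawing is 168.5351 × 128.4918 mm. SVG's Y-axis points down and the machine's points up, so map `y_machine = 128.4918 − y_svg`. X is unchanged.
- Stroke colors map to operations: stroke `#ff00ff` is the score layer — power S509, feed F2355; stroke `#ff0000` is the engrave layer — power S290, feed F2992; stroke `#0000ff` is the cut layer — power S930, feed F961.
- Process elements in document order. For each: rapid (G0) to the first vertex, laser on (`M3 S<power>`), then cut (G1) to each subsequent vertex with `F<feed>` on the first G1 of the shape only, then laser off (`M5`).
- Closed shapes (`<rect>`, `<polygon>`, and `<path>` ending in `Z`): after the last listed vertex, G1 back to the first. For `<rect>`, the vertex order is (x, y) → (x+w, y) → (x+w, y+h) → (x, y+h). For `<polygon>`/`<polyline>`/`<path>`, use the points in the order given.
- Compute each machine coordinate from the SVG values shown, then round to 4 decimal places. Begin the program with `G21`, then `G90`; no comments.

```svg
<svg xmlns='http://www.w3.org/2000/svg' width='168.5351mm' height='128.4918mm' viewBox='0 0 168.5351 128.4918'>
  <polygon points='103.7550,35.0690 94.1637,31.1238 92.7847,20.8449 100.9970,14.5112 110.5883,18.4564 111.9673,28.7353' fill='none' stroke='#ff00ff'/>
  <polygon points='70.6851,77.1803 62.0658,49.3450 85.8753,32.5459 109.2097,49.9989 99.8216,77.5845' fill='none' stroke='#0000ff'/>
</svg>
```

G21
G90
G0 X103.7550 Y93.4228
M3 S509
G1 X94.1637 Y97.3680 F2355
G1 X92.7847 Y107.6469
G1 X100.9970 Y113.9806
G1 X110.5883 Y110.0354
G1 X111.9673 Y99.7565
G1 X103.7550 Y93.4228
M5
G0 X70.6851 Y51.3115
M3 S930
G1 X62.0658 Y79.1468 F961
G1 X85.8753 Y95.9459
G1 X109.2097 Y78.4929
G1 X99.8216 Y50.9073
G1 X70.6851 Y51.3115
M5

Since the viewBox matches the mm dimensions, user units are millimetres directly. The only transform is the Y-flip y_m = 128.4918 − y_svg.

Shape 1 is a regular polygon drawn with `<polygon>`. Its stroke #ff00ff means score at S509, F2355. After flipping Y the toolpath is (103.7550,93.4228) → (94.1637,97.3680) → (92.7847,107.6469) → (100.9970,113.9806) → (110.5883,110.0354) → (111.9673,99.7565) → (103.7550,93.4228), returning to the start.

Shape 2 is a regular polygon drawn with `<polygon>`. Its stroke #0000ff means cut at S930, F961. After flipping Y the toolpath is (70.6851,51.3115) → (62.0658,79.1468) → (85.8753,95.9459) → (109.2097,78.4929) → (99.8216,50.9073) → (70.6851,51.3115), returning to the start.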